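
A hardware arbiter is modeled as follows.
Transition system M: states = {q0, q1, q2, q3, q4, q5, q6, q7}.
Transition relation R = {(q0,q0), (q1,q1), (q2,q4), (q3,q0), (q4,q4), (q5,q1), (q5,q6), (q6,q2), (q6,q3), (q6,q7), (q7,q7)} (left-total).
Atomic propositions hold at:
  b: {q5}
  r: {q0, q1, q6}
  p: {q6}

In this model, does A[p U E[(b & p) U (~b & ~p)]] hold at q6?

Sat(b & p) = ∅
Sat(~b) = {q0, q1, q2, q3, q4, q6, q7}
Sat(~p) = {q0, q1, q2, q3, q4, q5, q7}
Sat(~b & ~p) = {q0, q1, q2, q3, q4, q7}
E[(b & p) U (~b & ~p)]: least fixpoint, start Z0 = Sat((~b & ~p)) = {q0, q1, q2, q3, q4, q7}, add states in Sat(b & p) with some successor in Z. Already a fixed point.
Sat(E[(b & p) U (~b & ~p)]) = {q0, q1, q2, q3, q4, q7}
A[p U E[(b & p) U (~b & ~p)]]: least fixpoint, start Z0 = Sat(E[(b & p) U (~b & ~p)]) = {q0, q1, q2, q3, q4, q7}, add states in Sat(p) with every successor in Z. Z1 = {q0, q1, q2, q3, q4, q6, q7}; fixed.
Sat(A[p U E[(b & p) U (~b & ~p)]]) = {q0, q1, q2, q3, q4, q6, q7}
q6 ∈ Sat(A[p U E[(b & p) U (~b & ~p)]]) = {q0, q1, q2, q3, q4, q6, q7}, so the formula holds at q6.

Yes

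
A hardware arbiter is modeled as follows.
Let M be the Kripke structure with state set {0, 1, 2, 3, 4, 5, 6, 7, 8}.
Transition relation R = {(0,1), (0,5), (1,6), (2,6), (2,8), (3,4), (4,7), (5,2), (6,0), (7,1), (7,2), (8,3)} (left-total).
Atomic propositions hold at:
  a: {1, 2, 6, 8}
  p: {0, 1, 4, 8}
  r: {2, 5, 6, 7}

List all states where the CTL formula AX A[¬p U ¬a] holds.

Sat(¬p) = {2, 3, 5, 6, 7}
Sat(¬a) = {0, 3, 4, 5, 7}
A[¬p U ¬a]: least fixpoint, start Z0 = Sat(¬a) = {0, 3, 4, 5, 7}, add states in Sat(¬p) with every successor in Z. Z1 = {0, 3, 4, 5, 6, 7}; fixed.
Sat(A[¬p U ¬a]) = {0, 3, 4, 5, 6, 7}
Sat(AX A[¬p U ¬a]) = {s : every successor in {0, 3, 4, 5, 6, 7}} = {1, 3, 4, 6, 8}

{1, 3, 4, 6, 8}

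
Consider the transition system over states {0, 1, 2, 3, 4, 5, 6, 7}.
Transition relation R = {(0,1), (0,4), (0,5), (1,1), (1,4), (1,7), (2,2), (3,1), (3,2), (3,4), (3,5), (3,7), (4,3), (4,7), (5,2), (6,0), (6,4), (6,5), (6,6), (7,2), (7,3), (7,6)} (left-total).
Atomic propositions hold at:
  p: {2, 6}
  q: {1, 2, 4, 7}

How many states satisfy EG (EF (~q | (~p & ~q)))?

6

Sat(~q) = {0, 3, 5, 6}
Sat(~p) = {0, 1, 3, 4, 5, 7}
Sat(~p & ~q) = {0, 3, 5}
Sat(~q | (~p & ~q)) = {0, 3, 5, 6}
EF (~q | (~p & ~q)): least fixpoint, start Z0 = {0, 3, 5, 6}, add states with some successor in Z. Z1 = {0, 3, 4, 5, 6, 7}; Z2 = {0, 1, 3, 4, 5, 6, 7}; fixed.
Sat(EF (~q | (~p & ~q))) = {0, 1, 3, 4, 5, 6, 7}
EG (EF (~q | (~p & ~q))): greatest fixpoint, start Z0 = {0, 1, 3, 4, 5, 6, 7}, keep only states in Sat with some successor in Z. Z1 = {0, 1, 3, 4, 6, 7}; fixed.
Sat(EG (EF (~q | (~p & ~q)))) = {0, 1, 3, 4, 6, 7}
|Sat(EG (EF (~q | (~p & ~q))))| = |{0, 1, 3, 4, 6, 7}| = 6.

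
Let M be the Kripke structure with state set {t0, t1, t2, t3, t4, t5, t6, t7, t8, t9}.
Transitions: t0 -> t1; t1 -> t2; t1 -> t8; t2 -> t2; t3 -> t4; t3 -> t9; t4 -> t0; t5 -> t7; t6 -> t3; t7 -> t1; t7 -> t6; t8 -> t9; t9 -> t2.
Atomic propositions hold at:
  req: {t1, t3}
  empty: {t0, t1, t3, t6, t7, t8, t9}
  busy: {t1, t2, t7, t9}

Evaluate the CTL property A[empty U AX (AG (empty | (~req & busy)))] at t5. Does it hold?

Sat(~req) = {t0, t2, t4, t5, t6, t7, t8, t9}
Sat(~req & busy) = {t2, t7, t9}
Sat(empty | (~req & busy)) = {t0, t1, t2, t3, t6, t7, t8, t9}
AG (empty | (~req & busy)): greatest fixpoint, start Z0 = {t0, t1, t2, t3, t6, t7, t8, t9}, keep only states in Sat with every successor in Z. Z1 = {t0, t1, t2, t6, t7, t8, t9}; Z2 = {t0, t1, t2, t7, t8, t9}; Z3 = {t0, t1, t2, t8, t9}; fixed.
Sat(AG (empty | (~req & busy))) = {t0, t1, t2, t8, t9}
Sat(AX (AG (empty | (~req & busy)))) = {s : every successor in {t0, t1, t2, t8, t9}} = {t0, t1, t2, t4, t8, t9}
A[empty U AX (AG (empty | (~req & busy)))]: least fixpoint, start Z0 = Sat(AX (AG (empty | (~req & busy)))) = {t0, t1, t2, t4, t8, t9}, add states in Sat(empty) with every successor in Z. Z1 = {t0, t1, t2, t3, t4, t8, t9}; Z2 = {t0, t1, t2, t3, t4, t6, t8, t9}; Z3 = {t0, t1, t2, t3, t4, t6, t7, t8, t9}; fixed.
Sat(A[empty U AX (AG (empty | (~req & busy)))]) = {t0, t1, t2, t3, t4, t6, t7, t8, t9}
t5 ∉ Sat(A[empty U AX (AG (empty | (~req & busy)))]) = {t0, t1, t2, t3, t4, t6, t7, t8, t9}, so the formula does not hold at t5.

No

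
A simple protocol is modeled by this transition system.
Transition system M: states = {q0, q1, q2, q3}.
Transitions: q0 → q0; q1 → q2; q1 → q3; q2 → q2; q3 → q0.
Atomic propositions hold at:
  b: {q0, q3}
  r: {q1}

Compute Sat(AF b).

AF b: least fixpoint, start Z0 = {q0, q3}, add states with every successor in Z. Already a fixed point.
Sat(AF b) = {q0, q3}

{q0, q3}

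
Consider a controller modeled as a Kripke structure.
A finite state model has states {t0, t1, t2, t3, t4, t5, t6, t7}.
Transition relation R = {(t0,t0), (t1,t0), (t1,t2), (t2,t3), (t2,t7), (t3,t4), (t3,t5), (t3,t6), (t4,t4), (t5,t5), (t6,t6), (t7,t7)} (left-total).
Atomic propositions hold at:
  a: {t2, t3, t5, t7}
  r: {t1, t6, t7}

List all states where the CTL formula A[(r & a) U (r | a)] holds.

{t1, t2, t3, t5, t6, t7}

Sat(r & a) = {t7}
Sat(r | a) = {t1, t2, t3, t5, t6, t7}
A[(r & a) U (r | a)]: least fixpoint, start Z0 = Sat((r | a)) = {t1, t2, t3, t5, t6, t7}, add states in Sat(r & a) with every successor in Z. Already a fixed point.
Sat(A[(r & a) U (r | a)]) = {t1, t2, t3, t5, t6, t7}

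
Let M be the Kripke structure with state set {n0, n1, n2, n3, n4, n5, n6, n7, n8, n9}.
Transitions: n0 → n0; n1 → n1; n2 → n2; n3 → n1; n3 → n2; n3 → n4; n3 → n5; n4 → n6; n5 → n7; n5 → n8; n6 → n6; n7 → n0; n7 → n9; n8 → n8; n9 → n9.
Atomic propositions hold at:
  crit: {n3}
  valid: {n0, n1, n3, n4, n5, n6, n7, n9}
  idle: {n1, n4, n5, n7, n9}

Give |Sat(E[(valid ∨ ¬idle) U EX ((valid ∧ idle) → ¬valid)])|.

Sat(¬idle) = {n0, n2, n3, n6, n8}
Sat(valid ∨ ¬idle) = {n0, n1, n2, n3, n4, n5, n6, n7, n8, n9}
Sat(valid ∧ idle) = {n1, n4, n5, n7, n9}
Sat(¬valid) = {n2, n8}
Sat((valid ∧ idle) → ¬valid) = {n0, n2, n3, n6, n8}
Sat(EX ((valid ∧ idle) → ¬valid)) = {s : some successor in {n0, n2, n3, n6, n8}} = {n0, n2, n3, n4, n5, n6, n7, n8}
E[(valid ∨ ¬idle) U EX ((valid ∧ idle) → ¬valid)]: least fixpoint, start Z0 = Sat(EX ((valid ∧ idle) → ¬valid)) = {n0, n2, n3, n4, n5, n6, n7, n8}, add states in Sat(valid ∨ ¬idle) with some successor in Z. Already a fixed point.
Sat(E[(valid ∨ ¬idle) U EX ((valid ∧ idle) → ¬valid)]) = {n0, n2, n3, n4, n5, n6, n7, n8}
|Sat(E[(valid ∨ ¬idle) U EX ((valid ∧ idle) → ¬valid)])| = |{n0, n2, n3, n4, n5, n6, n7, n8}| = 8.

8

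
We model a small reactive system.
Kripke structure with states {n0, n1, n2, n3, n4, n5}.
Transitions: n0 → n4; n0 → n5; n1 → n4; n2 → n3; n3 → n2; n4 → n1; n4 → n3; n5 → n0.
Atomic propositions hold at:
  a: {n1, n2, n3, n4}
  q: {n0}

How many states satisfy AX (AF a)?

AF a: least fixpoint, start Z0 = {n1, n2, n3, n4}, add states with every successor in Z. Already a fixed point.
Sat(AF a) = {n1, n2, n3, n4}
Sat(AX (AF a)) = {s : every successor in {n1, n2, n3, n4}} = {n1, n2, n3, n4}
|Sat(AX (AF a))| = |{n1, n2, n3, n4}| = 4.

4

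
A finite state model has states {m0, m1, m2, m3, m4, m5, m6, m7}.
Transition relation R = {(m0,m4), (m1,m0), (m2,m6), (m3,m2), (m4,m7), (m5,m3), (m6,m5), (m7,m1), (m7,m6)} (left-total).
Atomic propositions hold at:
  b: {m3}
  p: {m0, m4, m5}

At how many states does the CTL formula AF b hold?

4

AF b: least fixpoint, start Z0 = {m3}, add states with every successor in Z. Z1 = {m3, m5}; Z2 = {m3, m5, m6}; Z3 = {m2, m3, m5, m6}; fixed.
Sat(AF b) = {m2, m3, m5, m6}
|Sat(AF b)| = |{m2, m3, m5, m6}| = 4.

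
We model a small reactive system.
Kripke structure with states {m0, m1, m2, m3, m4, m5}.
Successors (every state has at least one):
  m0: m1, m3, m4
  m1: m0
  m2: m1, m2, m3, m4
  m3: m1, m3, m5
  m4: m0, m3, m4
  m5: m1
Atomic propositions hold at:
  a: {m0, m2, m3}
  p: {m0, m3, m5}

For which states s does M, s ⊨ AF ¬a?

Sat(¬a) = {m1, m4, m5}
AF ¬a: least fixpoint, start Z0 = {m1, m4, m5}, add states with every successor in Z. Already a fixed point.
Sat(AF ¬a) = {m1, m4, m5}

{m1, m4, m5}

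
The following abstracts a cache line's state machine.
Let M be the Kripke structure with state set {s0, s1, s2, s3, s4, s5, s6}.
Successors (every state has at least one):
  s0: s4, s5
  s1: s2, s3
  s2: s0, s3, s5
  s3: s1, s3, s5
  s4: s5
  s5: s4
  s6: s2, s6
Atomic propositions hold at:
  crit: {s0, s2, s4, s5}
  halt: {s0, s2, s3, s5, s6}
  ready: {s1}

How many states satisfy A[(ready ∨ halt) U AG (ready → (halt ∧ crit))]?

3

Sat(ready ∨ halt) = {s0, s1, s2, s3, s5, s6}
Sat(halt ∧ crit) = {s0, s2, s5}
Sat(ready → (halt ∧ crit)) = {s0, s2, s3, s4, s5, s6}
AG (ready → (halt ∧ crit)): greatest fixpoint, start Z0 = {s0, s2, s3, s4, s5, s6}, keep only states in Sat with every successor in Z. Z1 = {s0, s2, s4, s5, s6}; Z2 = {s0, s4, s5, s6}; Z3 = {s0, s4, s5}; fixed.
Sat(AG (ready → (halt ∧ crit))) = {s0, s4, s5}
A[(ready ∨ halt) U AG (ready → (halt ∧ crit))]: least fixpoint, start Z0 = Sat(AG (ready → (halt ∧ crit))) = {s0, s4, s5}, add states in Sat(ready ∨ halt) with every successor in Z. Already a fixed point.
Sat(A[(ready ∨ halt) U AG (ready → (halt ∧ crit))]) = {s0, s4, s5}
|Sat(A[(ready ∨ halt) U AG (ready → (halt ∧ crit))])| = |{s0, s4, s5}| = 3.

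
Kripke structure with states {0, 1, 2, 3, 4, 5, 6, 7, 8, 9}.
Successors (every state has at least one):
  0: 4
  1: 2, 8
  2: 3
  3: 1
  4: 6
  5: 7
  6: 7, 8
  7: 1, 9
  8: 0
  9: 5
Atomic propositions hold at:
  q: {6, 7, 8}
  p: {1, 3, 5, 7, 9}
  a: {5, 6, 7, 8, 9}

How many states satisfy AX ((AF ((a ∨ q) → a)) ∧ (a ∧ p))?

Sat(a ∨ q) = {5, 6, 7, 8, 9}
Sat((a ∨ q) → a) = {0, 1, 2, 3, 4, 5, 6, 7, 8, 9}
AF ((a ∨ q) → a): least fixpoint, start Z0 = {0, 1, 2, 3, 4, 5, 6, 7, 8, 9}, add states with every successor in Z. Already a fixed point.
Sat(AF ((a ∨ q) → a)) = {0, 1, 2, 3, 4, 5, 6, 7, 8, 9}
Sat(a ∧ p) = {5, 7, 9}
Sat((AF ((a ∨ q) → a)) ∧ (a ∧ p)) = {5, 7, 9}
Sat(AX ((AF ((a ∨ q) → a)) ∧ (a ∧ p))) = {s : every successor in {5, 7, 9}} = {5, 9}
|Sat(AX ((AF ((a ∨ q) → a)) ∧ (a ∧ p)))| = |{5, 9}| = 2.

2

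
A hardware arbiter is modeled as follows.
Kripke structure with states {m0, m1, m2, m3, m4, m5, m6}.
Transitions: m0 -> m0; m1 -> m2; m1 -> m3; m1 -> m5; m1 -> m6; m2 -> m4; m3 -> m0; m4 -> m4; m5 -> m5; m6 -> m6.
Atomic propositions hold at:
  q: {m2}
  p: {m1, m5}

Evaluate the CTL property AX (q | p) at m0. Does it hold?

Sat(q | p) = {m1, m2, m5}
Sat(AX (q | p)) = {s : every successor in {m1, m2, m5}} = {m5}
m0 ∉ Sat(AX (q | p)) = {m5}, so the formula does not hold at m0.

No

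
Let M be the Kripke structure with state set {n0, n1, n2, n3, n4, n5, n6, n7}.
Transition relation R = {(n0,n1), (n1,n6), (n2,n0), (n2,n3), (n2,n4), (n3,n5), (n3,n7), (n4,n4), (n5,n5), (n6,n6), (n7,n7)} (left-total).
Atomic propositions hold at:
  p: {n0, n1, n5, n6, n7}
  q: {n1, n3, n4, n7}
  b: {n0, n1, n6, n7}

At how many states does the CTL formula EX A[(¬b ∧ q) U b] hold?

Sat(¬b) = {n2, n3, n4, n5}
Sat(¬b ∧ q) = {n3, n4}
A[(¬b ∧ q) U b]: least fixpoint, start Z0 = Sat(b) = {n0, n1, n6, n7}, add states in Sat(¬b ∧ q) with every successor in Z. Already a fixed point.
Sat(A[(¬b ∧ q) U b]) = {n0, n1, n6, n7}
Sat(EX A[(¬b ∧ q) U b]) = {s : some successor in {n0, n1, n6, n7}} = {n0, n1, n2, n3, n6, n7}
|Sat(EX A[(¬b ∧ q) U b])| = |{n0, n1, n2, n3, n6, n7}| = 6.

6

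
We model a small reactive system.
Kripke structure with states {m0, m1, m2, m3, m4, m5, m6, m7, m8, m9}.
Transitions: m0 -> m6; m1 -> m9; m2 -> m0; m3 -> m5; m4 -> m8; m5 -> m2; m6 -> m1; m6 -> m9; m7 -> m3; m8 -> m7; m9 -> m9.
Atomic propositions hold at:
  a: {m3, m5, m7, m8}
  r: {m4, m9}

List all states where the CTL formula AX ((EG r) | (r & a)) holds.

{m1, m9}

EG r: greatest fixpoint, start Z0 = {m4, m9}, keep only states in Sat with some successor in Z. Z1 = {m9}; fixed.
Sat(EG r) = {m9}
Sat(r & a) = ∅
Sat((EG r) | (r & a)) = {m9}
Sat(AX ((EG r) | (r & a))) = {s : every successor in {m9}} = {m1, m9}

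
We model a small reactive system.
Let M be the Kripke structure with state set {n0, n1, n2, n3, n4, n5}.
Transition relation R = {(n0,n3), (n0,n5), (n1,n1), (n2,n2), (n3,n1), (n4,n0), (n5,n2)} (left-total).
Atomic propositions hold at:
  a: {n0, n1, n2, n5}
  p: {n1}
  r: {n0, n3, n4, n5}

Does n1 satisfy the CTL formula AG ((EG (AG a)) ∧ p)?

Yes

AG a: greatest fixpoint, start Z0 = {n0, n1, n2, n5}, keep only states in Sat with every successor in Z. Z1 = {n1, n2, n5}; fixed.
Sat(AG a) = {n1, n2, n5}
EG (AG a): greatest fixpoint, start Z0 = {n1, n2, n5}, keep only states in Sat with some successor in Z. Already a fixed point.
Sat(EG (AG a)) = {n1, n2, n5}
Sat((EG (AG a)) ∧ p) = {n1}
AG ((EG (AG a)) ∧ p): greatest fixpoint, start Z0 = {n1}, keep only states in Sat with every successor in Z. Already a fixed point.
Sat(AG ((EG (AG a)) ∧ p)) = {n1}
n1 ∈ Sat(AG ((EG (AG a)) ∧ p)) = {n1}, so the formula holds at n1.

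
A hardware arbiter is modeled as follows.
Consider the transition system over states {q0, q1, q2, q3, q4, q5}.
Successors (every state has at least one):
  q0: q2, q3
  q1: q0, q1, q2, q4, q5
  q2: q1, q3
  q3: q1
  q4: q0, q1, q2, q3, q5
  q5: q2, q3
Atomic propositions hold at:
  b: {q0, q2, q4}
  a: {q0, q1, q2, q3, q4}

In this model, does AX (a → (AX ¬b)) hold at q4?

Sat(¬b) = {q1, q3, q5}
Sat(AX ¬b) = {s : every successor in {q1, q3, q5}} = {q2, q3}
Sat(a → (AX ¬b)) = {q2, q3, q5}
Sat(AX (a → (AX ¬b))) = {s : every successor in {q2, q3, q5}} = {q0, q5}
q4 ∉ Sat(AX (a → (AX ¬b))) = {q0, q5}, so the formula does not hold at q4.

No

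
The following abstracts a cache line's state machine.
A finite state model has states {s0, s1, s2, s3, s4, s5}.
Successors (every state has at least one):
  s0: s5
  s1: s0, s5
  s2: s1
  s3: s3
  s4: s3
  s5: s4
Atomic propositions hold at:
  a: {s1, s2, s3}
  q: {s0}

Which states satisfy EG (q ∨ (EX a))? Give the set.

Sat(EX a) = {s : some successor in {s1, s2, s3}} = {s2, s3, s4}
Sat(q ∨ (EX a)) = {s0, s2, s3, s4}
EG (q ∨ (EX a)): greatest fixpoint, start Z0 = {s0, s2, s3, s4}, keep only states in Sat with some successor in Z. Z1 = {s3, s4}; fixed.
Sat(EG (q ∨ (EX a))) = {s3, s4}

{s3, s4}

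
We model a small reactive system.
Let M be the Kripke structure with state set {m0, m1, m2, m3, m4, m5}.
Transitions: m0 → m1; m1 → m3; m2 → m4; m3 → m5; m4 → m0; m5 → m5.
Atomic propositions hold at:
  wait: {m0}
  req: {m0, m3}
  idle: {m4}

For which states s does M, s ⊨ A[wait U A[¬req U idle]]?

Sat(¬req) = {m1, m2, m4, m5}
A[¬req U idle]: least fixpoint, start Z0 = Sat(idle) = {m4}, add states in Sat(¬req) with every successor in Z. Z1 = {m2, m4}; fixed.
Sat(A[¬req U idle]) = {m2, m4}
A[wait U A[¬req U idle]]: least fixpoint, start Z0 = Sat(A[¬req U idle]) = {m2, m4}, add states in Sat(wait) with every successor in Z. Already a fixed point.
Sat(A[wait U A[¬req U idle]]) = {m2, m4}

{m2, m4}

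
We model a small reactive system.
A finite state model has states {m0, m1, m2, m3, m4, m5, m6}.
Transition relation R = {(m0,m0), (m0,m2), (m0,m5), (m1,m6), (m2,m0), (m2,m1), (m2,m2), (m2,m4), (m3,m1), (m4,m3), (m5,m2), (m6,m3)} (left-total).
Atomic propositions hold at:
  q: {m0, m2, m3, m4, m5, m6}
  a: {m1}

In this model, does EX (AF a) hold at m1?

Yes

AF a: least fixpoint, start Z0 = {m1}, add states with every successor in Z. Z1 = {m1, m3}; Z2 = {m1, m3, m4, m6}; fixed.
Sat(AF a) = {m1, m3, m4, m6}
Sat(EX (AF a)) = {s : some successor in {m1, m3, m4, m6}} = {m1, m2, m3, m4, m6}
m1 ∈ Sat(EX (AF a)) = {m1, m2, m3, m4, m6}, so the formula holds at m1.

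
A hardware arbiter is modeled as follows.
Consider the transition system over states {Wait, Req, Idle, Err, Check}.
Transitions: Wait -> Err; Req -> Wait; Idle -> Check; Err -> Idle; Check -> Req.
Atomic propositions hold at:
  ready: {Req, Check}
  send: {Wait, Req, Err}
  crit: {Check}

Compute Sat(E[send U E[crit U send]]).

E[crit U send]: least fixpoint, start Z0 = Sat(send) = {Wait, Req, Err}, add states in Sat(crit) with some successor in Z. Z1 = {Wait, Req, Err, Check}; fixed.
Sat(E[crit U send]) = {Wait, Req, Err, Check}
E[send U E[crit U send]]: least fixpoint, start Z0 = Sat(E[crit U send]) = {Wait, Req, Err, Check}, add states in Sat(send) with some successor in Z. Already a fixed point.
Sat(E[send U E[crit U send]]) = {Wait, Req, Err, Check}

{Wait, Req, Err, Check}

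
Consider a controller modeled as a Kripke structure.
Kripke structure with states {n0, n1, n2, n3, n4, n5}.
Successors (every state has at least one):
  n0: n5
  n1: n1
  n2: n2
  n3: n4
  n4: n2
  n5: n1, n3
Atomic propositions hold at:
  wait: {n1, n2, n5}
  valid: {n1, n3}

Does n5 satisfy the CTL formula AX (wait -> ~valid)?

No

Sat(~valid) = {n0, n2, n4, n5}
Sat(wait -> ~valid) = {n0, n2, n3, n4, n5}
Sat(AX (wait -> ~valid)) = {s : every successor in {n0, n2, n3, n4, n5}} = {n0, n2, n3, n4}
n5 ∉ Sat(AX (wait -> ~valid)) = {n0, n2, n3, n4}, so the formula does not hold at n5.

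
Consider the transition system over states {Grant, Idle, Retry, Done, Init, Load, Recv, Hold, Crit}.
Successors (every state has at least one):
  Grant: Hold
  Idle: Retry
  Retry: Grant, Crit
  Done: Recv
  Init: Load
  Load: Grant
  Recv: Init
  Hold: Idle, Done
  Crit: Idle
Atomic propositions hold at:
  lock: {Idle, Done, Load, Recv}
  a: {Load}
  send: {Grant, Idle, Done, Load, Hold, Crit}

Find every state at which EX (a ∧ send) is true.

{Init}

Sat(a ∧ send) = {Load}
Sat(EX (a ∧ send)) = {s : some successor in {Load}} = {Init}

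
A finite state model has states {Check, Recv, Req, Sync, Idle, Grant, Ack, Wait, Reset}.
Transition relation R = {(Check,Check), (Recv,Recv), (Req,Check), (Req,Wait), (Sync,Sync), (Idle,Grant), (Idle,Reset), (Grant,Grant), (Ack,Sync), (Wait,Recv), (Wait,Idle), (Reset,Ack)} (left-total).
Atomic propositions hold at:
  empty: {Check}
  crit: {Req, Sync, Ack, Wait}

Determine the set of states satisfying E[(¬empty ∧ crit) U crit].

Sat(¬empty) = {Recv, Req, Sync, Idle, Grant, Ack, Wait, Reset}
Sat(¬empty ∧ crit) = {Req, Sync, Ack, Wait}
E[(¬empty ∧ crit) U crit]: least fixpoint, start Z0 = Sat(crit) = {Req, Sync, Ack, Wait}, add states in Sat(¬empty ∧ crit) with some successor in Z. Already a fixed point.
Sat(E[(¬empty ∧ crit) U crit]) = {Req, Sync, Ack, Wait}

{Req, Sync, Ack, Wait}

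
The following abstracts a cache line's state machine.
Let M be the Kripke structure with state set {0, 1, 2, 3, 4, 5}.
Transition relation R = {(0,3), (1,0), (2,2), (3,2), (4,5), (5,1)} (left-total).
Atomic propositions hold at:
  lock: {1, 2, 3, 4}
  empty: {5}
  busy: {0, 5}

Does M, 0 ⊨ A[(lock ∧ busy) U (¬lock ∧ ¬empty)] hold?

Sat(lock ∧ busy) = ∅
Sat(¬lock) = {0, 5}
Sat(¬empty) = {0, 1, 2, 3, 4}
Sat(¬lock ∧ ¬empty) = {0}
A[(lock ∧ busy) U (¬lock ∧ ¬empty)]: least fixpoint, start Z0 = Sat((¬lock ∧ ¬empty)) = {0}, add states in Sat(lock ∧ busy) with every successor in Z. Already a fixed point.
Sat(A[(lock ∧ busy) U (¬lock ∧ ¬empty)]) = {0}
0 ∈ Sat(A[(lock ∧ busy) U (¬lock ∧ ¬empty)]) = {0}, so the formula holds at 0.

Yes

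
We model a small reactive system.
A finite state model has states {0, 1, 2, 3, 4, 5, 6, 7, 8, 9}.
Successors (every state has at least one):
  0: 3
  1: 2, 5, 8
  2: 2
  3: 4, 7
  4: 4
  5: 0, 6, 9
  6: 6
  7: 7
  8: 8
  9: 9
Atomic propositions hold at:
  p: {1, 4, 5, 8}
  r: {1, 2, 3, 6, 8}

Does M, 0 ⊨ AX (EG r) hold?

EG r: greatest fixpoint, start Z0 = {1, 2, 3, 6, 8}, keep only states in Sat with some successor in Z. Z1 = {1, 2, 6, 8}; fixed.
Sat(EG r) = {1, 2, 6, 8}
Sat(AX (EG r)) = {s : every successor in {1, 2, 6, 8}} = {2, 6, 8}
0 ∉ Sat(AX (EG r)) = {2, 6, 8}, so the formula does not hold at 0.

No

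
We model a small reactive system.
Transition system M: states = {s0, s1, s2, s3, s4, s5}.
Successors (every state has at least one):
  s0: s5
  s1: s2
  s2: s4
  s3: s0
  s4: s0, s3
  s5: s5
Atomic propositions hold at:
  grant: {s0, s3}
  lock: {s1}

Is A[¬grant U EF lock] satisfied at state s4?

Sat(¬grant) = {s1, s2, s4, s5}
EF lock: least fixpoint, start Z0 = {s1}, add states with some successor in Z. Already a fixed point.
Sat(EF lock) = {s1}
A[¬grant U EF lock]: least fixpoint, start Z0 = Sat(EF lock) = {s1}, add states in Sat(¬grant) with every successor in Z. Already a fixed point.
Sat(A[¬grant U EF lock]) = {s1}
s4 ∉ Sat(A[¬grant U EF lock]) = {s1}, so the formula does not hold at s4.

No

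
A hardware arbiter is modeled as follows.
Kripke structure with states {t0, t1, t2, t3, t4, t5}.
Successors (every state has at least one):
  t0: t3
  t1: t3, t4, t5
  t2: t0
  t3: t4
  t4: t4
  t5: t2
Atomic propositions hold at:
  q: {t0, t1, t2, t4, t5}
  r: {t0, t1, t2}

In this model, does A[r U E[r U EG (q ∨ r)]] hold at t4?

Yes

Sat(q ∨ r) = {t0, t1, t2, t4, t5}
EG (q ∨ r): greatest fixpoint, start Z0 = {t0, t1, t2, t4, t5}, keep only states in Sat with some successor in Z. Z1 = {t1, t2, t4, t5}; Z2 = {t1, t4, t5}; Z3 = {t1, t4}; fixed.
Sat(EG (q ∨ r)) = {t1, t4}
E[r U EG (q ∨ r)]: least fixpoint, start Z0 = Sat(EG (q ∨ r)) = {t1, t4}, add states in Sat(r) with some successor in Z. Already a fixed point.
Sat(E[r U EG (q ∨ r)]) = {t1, t4}
A[r U E[r U EG (q ∨ r)]]: least fixpoint, start Z0 = Sat(E[r U EG (q ∨ r)]) = {t1, t4}, add states in Sat(r) with every successor in Z. Already a fixed point.
Sat(A[r U E[r U EG (q ∨ r)]]) = {t1, t4}
t4 ∈ Sat(A[r U E[r U EG (q ∨ r)]]) = {t1, t4}, so the formula holds at t4.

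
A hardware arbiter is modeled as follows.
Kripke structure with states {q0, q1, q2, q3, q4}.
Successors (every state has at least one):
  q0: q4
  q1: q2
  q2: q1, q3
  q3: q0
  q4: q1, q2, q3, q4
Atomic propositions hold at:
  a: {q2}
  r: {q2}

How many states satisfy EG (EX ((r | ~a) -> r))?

Sat(~a) = {q0, q1, q3, q4}
Sat(r | ~a) = {q0, q1, q2, q3, q4}
Sat((r | ~a) -> r) = {q2}
Sat(EX ((r | ~a) -> r)) = {s : some successor in {q2}} = {q1, q4}
EG (EX ((r | ~a) -> r)): greatest fixpoint, start Z0 = {q1, q4}, keep only states in Sat with some successor in Z. Z1 = {q4}; fixed.
Sat(EG (EX ((r | ~a) -> r))) = {q4}
|Sat(EG (EX ((r | ~a) -> r)))| = |{q4}| = 1.

1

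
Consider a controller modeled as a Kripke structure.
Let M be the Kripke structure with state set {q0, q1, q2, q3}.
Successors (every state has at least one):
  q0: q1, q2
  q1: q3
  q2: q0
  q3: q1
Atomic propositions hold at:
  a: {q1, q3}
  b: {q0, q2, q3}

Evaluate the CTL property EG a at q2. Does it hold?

EG a: greatest fixpoint, start Z0 = {q1, q3}, keep only states in Sat with some successor in Z. Already a fixed point.
Sat(EG a) = {q1, q3}
q2 ∉ Sat(EG a) = {q1, q3}, so the formula does not hold at q2.

No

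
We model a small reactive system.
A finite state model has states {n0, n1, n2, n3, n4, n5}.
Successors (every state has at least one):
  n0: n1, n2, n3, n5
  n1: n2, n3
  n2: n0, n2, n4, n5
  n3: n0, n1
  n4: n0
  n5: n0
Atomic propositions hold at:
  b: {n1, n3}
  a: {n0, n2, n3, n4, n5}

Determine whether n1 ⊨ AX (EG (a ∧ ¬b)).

Sat(¬b) = {n0, n2, n4, n5}
Sat(a ∧ ¬b) = {n0, n2, n4, n5}
EG (a ∧ ¬b): greatest fixpoint, start Z0 = {n0, n2, n4, n5}, keep only states in Sat with some successor in Z. Already a fixed point.
Sat(EG (a ∧ ¬b)) = {n0, n2, n4, n5}
Sat(AX (EG (a ∧ ¬b))) = {s : every successor in {n0, n2, n4, n5}} = {n2, n4, n5}
n1 ∉ Sat(AX (EG (a ∧ ¬b))) = {n2, n4, n5}, so the formula does not hold at n1.

No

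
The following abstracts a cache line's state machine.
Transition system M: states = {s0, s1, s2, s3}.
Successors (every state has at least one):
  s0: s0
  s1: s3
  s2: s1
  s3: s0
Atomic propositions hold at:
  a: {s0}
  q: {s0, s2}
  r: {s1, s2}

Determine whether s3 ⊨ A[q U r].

A[q U r]: least fixpoint, start Z0 = Sat(r) = {s1, s2}, add states in Sat(q) with every successor in Z. Already a fixed point.
Sat(A[q U r]) = {s1, s2}
s3 ∉ Sat(A[q U r]) = {s1, s2}, so the formula does not hold at s3.

No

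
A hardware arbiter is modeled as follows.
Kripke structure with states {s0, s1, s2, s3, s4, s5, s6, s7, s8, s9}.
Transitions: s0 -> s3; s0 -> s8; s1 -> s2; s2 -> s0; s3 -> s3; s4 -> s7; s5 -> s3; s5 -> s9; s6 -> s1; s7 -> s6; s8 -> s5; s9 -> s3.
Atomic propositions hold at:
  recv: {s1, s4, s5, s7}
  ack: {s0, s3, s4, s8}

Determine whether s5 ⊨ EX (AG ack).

Yes

AG ack: greatest fixpoint, start Z0 = {s0, s3, s4, s8}, keep only states in Sat with every successor in Z. Z1 = {s0, s3}; Z2 = {s3}; fixed.
Sat(AG ack) = {s3}
Sat(EX (AG ack)) = {s : some successor in {s3}} = {s0, s3, s5, s9}
s5 ∈ Sat(EX (AG ack)) = {s0, s3, s5, s9}, so the formula holds at s5.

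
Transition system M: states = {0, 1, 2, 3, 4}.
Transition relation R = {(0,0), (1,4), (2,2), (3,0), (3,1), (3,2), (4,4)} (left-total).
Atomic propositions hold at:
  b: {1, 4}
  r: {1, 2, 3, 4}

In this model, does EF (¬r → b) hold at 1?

Yes

Sat(¬r) = {0}
Sat(¬r → b) = {1, 2, 3, 4}
EF (¬r → b): least fixpoint, start Z0 = {1, 2, 3, 4}, add states with some successor in Z. Already a fixed point.
Sat(EF (¬r → b)) = {1, 2, 3, 4}
1 ∈ Sat(EF (¬r → b)) = {1, 2, 3, 4}, so the formula holds at 1.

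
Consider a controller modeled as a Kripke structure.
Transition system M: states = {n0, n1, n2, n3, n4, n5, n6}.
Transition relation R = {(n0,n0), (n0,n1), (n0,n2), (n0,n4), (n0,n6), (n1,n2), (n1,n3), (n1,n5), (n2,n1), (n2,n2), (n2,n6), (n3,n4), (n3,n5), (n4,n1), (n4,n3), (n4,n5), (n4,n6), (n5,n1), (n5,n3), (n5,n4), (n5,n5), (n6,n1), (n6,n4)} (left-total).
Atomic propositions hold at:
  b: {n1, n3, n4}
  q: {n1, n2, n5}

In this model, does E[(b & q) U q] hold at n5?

Sat(b & q) = {n1}
E[(b & q) U q]: least fixpoint, start Z0 = Sat(q) = {n1, n2, n5}, add states in Sat(b & q) with some successor in Z. Already a fixed point.
Sat(E[(b & q) U q]) = {n1, n2, n5}
n5 ∈ Sat(E[(b & q) U q]) = {n1, n2, n5}, so the formula holds at n5.

Yes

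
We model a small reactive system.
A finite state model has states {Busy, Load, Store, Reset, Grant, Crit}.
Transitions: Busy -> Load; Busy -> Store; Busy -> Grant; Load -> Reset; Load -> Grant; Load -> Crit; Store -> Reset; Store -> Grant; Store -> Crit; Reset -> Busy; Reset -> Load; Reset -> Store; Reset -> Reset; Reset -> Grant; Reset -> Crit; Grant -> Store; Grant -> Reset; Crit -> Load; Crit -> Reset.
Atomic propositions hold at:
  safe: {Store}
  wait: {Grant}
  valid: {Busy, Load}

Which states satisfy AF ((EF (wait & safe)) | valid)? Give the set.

Sat(wait & safe) = ∅
EF (wait & safe): least fixpoint, start Z0 = ∅, add states with some successor in Z. Already a fixed point.
Sat(EF (wait & safe)) = ∅
Sat((EF (wait & safe)) | valid) = {Busy, Load}
AF ((EF (wait & safe)) | valid): least fixpoint, start Z0 = {Busy, Load}, add states with every successor in Z. Already a fixed point.
Sat(AF ((EF (wait & safe)) | valid)) = {Busy, Load}

{Busy, Load}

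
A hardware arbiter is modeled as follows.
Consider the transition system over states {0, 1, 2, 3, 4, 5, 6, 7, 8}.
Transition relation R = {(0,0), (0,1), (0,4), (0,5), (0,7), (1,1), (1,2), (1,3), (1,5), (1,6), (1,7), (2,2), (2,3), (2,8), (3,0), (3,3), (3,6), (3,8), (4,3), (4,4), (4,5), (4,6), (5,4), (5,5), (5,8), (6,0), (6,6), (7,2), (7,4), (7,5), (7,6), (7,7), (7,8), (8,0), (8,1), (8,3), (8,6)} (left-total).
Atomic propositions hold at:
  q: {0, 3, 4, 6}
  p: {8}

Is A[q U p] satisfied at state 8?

Yes

A[q U p]: least fixpoint, start Z0 = Sat(p) = {8}, add states in Sat(q) with every successor in Z. Already a fixed point.
Sat(A[q U p]) = {8}
8 ∈ Sat(A[q U p]) = {8}, so the formula holds at 8.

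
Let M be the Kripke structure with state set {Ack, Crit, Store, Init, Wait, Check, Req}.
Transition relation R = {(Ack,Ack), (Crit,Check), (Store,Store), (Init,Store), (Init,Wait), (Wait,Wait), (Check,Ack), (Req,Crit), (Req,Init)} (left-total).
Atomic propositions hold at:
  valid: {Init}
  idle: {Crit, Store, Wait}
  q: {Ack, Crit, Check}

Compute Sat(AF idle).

{Crit, Store, Init, Wait, Req}

AF idle: least fixpoint, start Z0 = {Crit, Store, Wait}, add states with every successor in Z. Z1 = {Crit, Store, Init, Wait}; Z2 = {Crit, Store, Init, Wait, Req}; fixed.
Sat(AF idle) = {Crit, Store, Init, Wait, Req}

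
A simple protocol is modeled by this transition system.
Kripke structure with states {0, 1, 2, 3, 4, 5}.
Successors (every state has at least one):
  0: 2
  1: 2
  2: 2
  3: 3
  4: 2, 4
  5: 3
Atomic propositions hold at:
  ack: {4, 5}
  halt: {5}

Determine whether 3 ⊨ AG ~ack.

Yes

Sat(~ack) = {0, 1, 2, 3}
AG ~ack: greatest fixpoint, start Z0 = {0, 1, 2, 3}, keep only states in Sat with every successor in Z. Already a fixed point.
Sat(AG ~ack) = {0, 1, 2, 3}
3 ∈ Sat(AG ~ack) = {0, 1, 2, 3}, so the formula holds at 3.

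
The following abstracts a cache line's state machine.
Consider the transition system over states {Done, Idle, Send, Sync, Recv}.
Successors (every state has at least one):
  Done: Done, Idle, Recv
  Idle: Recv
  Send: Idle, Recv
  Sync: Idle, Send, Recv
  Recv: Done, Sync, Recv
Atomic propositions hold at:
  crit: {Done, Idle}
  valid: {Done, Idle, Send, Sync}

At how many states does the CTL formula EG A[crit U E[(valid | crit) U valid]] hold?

Sat(valid | crit) = {Done, Idle, Send, Sync}
E[(valid | crit) U valid]: least fixpoint, start Z0 = Sat(valid) = {Done, Idle, Send, Sync}, add states in Sat(valid | crit) with some successor in Z. Already a fixed point.
Sat(E[(valid | crit) U valid]) = {Done, Idle, Send, Sync}
A[crit U E[(valid | crit) U valid]]: least fixpoint, start Z0 = Sat(E[(valid | crit) U valid]) = {Done, Idle, Send, Sync}, add states in Sat(crit) with every successor in Z. Already a fixed point.
Sat(A[crit U E[(valid | crit) U valid]]) = {Done, Idle, Send, Sync}
EG A[crit U E[(valid | crit) U valid]]: greatest fixpoint, start Z0 = {Done, Idle, Send, Sync}, keep only states in Sat with some successor in Z. Z1 = {Done, Send, Sync}; Z2 = {Done, Sync}; Z3 = {Done}; fixed.
Sat(EG A[crit U E[(valid | crit) U valid]]) = {Done}
|Sat(EG A[crit U E[(valid | crit) U valid]])| = |{Done}| = 1.

1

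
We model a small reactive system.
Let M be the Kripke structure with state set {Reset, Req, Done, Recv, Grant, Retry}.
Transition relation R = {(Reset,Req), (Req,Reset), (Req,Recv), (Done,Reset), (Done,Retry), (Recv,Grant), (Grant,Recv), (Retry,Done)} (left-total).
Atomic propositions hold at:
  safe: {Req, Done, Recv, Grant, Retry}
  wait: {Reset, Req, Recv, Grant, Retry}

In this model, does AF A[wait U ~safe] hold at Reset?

Yes

Sat(~safe) = {Reset}
A[wait U ~safe]: least fixpoint, start Z0 = Sat(~safe) = {Reset}, add states in Sat(wait) with every successor in Z. Already a fixed point.
Sat(A[wait U ~safe]) = {Reset}
AF A[wait U ~safe]: least fixpoint, start Z0 = {Reset}, add states with every successor in Z. Already a fixed point.
Sat(AF A[wait U ~safe]) = {Reset}
Reset ∈ Sat(AF A[wait U ~safe]) = {Reset}, so the formula holds at Reset.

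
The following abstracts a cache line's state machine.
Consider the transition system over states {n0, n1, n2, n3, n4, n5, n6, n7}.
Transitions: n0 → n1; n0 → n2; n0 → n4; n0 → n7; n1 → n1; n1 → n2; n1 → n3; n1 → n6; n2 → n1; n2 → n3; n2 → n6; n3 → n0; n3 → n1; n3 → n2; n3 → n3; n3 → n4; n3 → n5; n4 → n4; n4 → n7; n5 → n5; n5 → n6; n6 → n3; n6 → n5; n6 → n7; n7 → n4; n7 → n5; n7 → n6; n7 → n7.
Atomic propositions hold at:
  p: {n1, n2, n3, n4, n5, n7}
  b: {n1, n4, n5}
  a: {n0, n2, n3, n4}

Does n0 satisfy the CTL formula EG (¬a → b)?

Sat(¬a) = {n1, n5, n6, n7}
Sat(¬a → b) = {n0, n1, n2, n3, n4, n5}
EG (¬a → b): greatest fixpoint, start Z0 = {n0, n1, n2, n3, n4, n5}, keep only states in Sat with some successor in Z. Already a fixed point.
Sat(EG (¬a → b)) = {n0, n1, n2, n3, n4, n5}
n0 ∈ Sat(EG (¬a → b)) = {n0, n1, n2, n3, n4, n5}, so the formula holds at n0.

Yes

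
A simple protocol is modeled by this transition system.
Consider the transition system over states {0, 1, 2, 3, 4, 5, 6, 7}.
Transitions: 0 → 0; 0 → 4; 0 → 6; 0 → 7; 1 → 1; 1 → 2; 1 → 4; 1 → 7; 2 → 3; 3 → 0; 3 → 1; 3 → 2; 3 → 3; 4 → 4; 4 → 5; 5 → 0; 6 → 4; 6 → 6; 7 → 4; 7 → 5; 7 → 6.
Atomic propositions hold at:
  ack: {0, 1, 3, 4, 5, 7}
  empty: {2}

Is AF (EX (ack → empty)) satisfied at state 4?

No

Sat(ack → empty) = {2, 6}
Sat(EX (ack → empty)) = {s : some successor in {2, 6}} = {0, 1, 3, 6, 7}
AF (EX (ack → empty)): least fixpoint, start Z0 = {0, 1, 3, 6, 7}, add states with every successor in Z. Z1 = {0, 1, 2, 3, 5, 6, 7}; fixed.
Sat(AF (EX (ack → empty))) = {0, 1, 2, 3, 5, 6, 7}
4 ∉ Sat(AF (EX (ack → empty))) = {0, 1, 2, 3, 5, 6, 7}, so the formula does not hold at 4.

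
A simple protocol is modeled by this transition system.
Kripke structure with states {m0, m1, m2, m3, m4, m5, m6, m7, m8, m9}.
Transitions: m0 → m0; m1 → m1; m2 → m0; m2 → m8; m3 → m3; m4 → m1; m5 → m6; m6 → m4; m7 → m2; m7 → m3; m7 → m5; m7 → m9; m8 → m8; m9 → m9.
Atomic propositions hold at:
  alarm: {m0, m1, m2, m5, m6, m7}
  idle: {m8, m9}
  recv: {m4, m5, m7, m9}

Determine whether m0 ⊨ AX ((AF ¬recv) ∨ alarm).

Yes

Sat(¬recv) = {m0, m1, m2, m3, m6, m8}
AF ¬recv: least fixpoint, start Z0 = {m0, m1, m2, m3, m6, m8}, add states with every successor in Z. Z1 = {m0, m1, m2, m3, m4, m5, m6, m8}; fixed.
Sat(AF ¬recv) = {m0, m1, m2, m3, m4, m5, m6, m8}
Sat((AF ¬recv) ∨ alarm) = {m0, m1, m2, m3, m4, m5, m6, m7, m8}
Sat(AX ((AF ¬recv) ∨ alarm)) = {s : every successor in {m0, m1, m2, m3, m4, m5, m6, m7, m8}} = {m0, m1, m2, m3, m4, m5, m6, m8}
m0 ∈ Sat(AX ((AF ¬recv) ∨ alarm)) = {m0, m1, m2, m3, m4, m5, m6, m8}, so the formula holds at m0.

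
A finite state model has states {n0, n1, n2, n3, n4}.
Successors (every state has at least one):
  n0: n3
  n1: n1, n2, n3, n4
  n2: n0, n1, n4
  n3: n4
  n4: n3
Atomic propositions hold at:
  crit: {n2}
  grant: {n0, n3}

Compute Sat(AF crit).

AF crit: least fixpoint, start Z0 = {n2}, add states with every successor in Z. Already a fixed point.
Sat(AF crit) = {n2}

{n2}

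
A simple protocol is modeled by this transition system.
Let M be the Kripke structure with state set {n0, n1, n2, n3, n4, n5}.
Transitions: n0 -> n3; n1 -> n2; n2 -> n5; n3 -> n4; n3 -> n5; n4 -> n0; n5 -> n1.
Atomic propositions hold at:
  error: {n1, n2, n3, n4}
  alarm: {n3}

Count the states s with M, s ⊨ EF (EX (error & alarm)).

Sat(error & alarm) = {n3}
Sat(EX (error & alarm)) = {s : some successor in {n3}} = {n0}
EF (EX (error & alarm)): least fixpoint, start Z0 = {n0}, add states with some successor in Z. Z1 = {n0, n4}; Z2 = {n0, n3, n4}; fixed.
Sat(EF (EX (error & alarm))) = {n0, n3, n4}
|Sat(EF (EX (error & alarm)))| = |{n0, n3, n4}| = 3.

3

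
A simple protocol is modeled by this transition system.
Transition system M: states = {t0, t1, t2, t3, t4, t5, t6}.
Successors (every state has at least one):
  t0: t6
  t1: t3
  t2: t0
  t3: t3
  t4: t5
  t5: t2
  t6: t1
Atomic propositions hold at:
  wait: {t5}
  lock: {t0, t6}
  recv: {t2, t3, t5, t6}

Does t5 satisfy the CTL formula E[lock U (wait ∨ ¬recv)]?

Sat(¬recv) = {t0, t1, t4}
Sat(wait ∨ ¬recv) = {t0, t1, t4, t5}
E[lock U (wait ∨ ¬recv)]: least fixpoint, start Z0 = Sat((wait ∨ ¬recv)) = {t0, t1, t4, t5}, add states in Sat(lock) with some successor in Z. Z1 = {t0, t1, t4, t5, t6}; fixed.
Sat(E[lock U (wait ∨ ¬recv)]) = {t0, t1, t4, t5, t6}
t5 ∈ Sat(E[lock U (wait ∨ ¬recv)]) = {t0, t1, t4, t5, t6}, so the formula holds at t5.

Yes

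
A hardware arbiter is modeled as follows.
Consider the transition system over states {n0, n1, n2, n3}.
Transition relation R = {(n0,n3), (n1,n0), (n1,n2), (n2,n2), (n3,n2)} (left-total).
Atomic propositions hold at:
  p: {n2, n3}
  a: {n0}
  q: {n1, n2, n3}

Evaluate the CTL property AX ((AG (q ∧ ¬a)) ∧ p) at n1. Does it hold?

No

Sat(¬a) = {n1, n2, n3}
Sat(q ∧ ¬a) = {n1, n2, n3}
AG (q ∧ ¬a): greatest fixpoint, start Z0 = {n1, n2, n3}, keep only states in Sat with every successor in Z. Z1 = {n2, n3}; fixed.
Sat(AG (q ∧ ¬a)) = {n2, n3}
Sat((AG (q ∧ ¬a)) ∧ p) = {n2, n3}
Sat(AX ((AG (q ∧ ¬a)) ∧ p)) = {s : every successor in {n2, n3}} = {n0, n2, n3}
n1 ∉ Sat(AX ((AG (q ∧ ¬a)) ∧ p)) = {n0, n2, n3}, so the formula does not hold at n1.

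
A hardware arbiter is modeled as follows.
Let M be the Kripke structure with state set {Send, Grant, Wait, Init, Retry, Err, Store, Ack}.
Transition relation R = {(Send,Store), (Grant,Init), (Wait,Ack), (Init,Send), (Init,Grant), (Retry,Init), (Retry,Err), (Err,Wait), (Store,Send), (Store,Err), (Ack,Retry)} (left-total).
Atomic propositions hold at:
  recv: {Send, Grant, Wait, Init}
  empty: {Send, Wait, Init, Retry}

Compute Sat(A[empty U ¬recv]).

{Send, Wait, Retry, Err, Store, Ack}

Sat(¬recv) = {Retry, Err, Store, Ack}
A[empty U ¬recv]: least fixpoint, start Z0 = Sat(¬recv) = {Retry, Err, Store, Ack}, add states in Sat(empty) with every successor in Z. Z1 = {Send, Wait, Retry, Err, Store, Ack}; fixed.
Sat(A[empty U ¬recv]) = {Send, Wait, Retry, Err, Store, Ack}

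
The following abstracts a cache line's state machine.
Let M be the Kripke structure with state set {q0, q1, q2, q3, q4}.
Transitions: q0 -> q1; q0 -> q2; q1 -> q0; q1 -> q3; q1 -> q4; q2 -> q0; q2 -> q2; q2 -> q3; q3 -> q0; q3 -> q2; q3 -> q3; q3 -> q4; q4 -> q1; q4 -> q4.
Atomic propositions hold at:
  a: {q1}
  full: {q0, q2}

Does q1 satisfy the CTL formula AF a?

AF a: least fixpoint, start Z0 = {q1}, add states with every successor in Z. Already a fixed point.
Sat(AF a) = {q1}
q1 ∈ Sat(AF a) = {q1}, so the formula holds at q1.

Yes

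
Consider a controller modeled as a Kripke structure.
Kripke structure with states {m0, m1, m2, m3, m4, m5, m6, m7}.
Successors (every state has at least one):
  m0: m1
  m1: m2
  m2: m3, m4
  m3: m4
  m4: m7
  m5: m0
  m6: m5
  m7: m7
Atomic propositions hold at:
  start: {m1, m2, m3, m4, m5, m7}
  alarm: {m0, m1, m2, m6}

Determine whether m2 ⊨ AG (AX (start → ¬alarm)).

Yes

Sat(¬alarm) = {m3, m4, m5, m7}
Sat(start → ¬alarm) = {m0, m3, m4, m5, m6, m7}
Sat(AX (start → ¬alarm)) = {s : every successor in {m0, m3, m4, m5, m6, m7}} = {m2, m3, m4, m5, m6, m7}
AG (AX (start → ¬alarm)): greatest fixpoint, start Z0 = {m2, m3, m4, m5, m6, m7}, keep only states in Sat with every successor in Z. Z1 = {m2, m3, m4, m6, m7}; Z2 = {m2, m3, m4, m7}; fixed.
Sat(AG (AX (start → ¬alarm))) = {m2, m3, m4, m7}
m2 ∈ Sat(AG (AX (start → ¬alarm))) = {m2, m3, m4, m7}, so the formula holds at m2.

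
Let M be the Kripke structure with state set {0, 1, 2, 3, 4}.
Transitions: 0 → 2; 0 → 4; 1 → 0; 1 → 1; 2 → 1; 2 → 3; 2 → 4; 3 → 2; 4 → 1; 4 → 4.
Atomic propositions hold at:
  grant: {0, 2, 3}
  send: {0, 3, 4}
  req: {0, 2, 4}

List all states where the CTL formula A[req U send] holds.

A[req U send]: least fixpoint, start Z0 = Sat(send) = {0, 3, 4}, add states in Sat(req) with every successor in Z. Already a fixed point.
Sat(A[req U send]) = {0, 3, 4}

{0, 3, 4}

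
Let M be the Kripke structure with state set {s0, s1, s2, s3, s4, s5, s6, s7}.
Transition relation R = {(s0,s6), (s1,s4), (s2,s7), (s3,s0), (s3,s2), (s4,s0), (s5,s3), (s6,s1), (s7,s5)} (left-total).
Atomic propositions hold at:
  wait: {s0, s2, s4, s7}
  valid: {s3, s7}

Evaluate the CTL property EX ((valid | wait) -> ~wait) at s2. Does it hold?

No

Sat(valid | wait) = {s0, s2, s3, s4, s7}
Sat(~wait) = {s1, s3, s5, s6}
Sat((valid | wait) -> ~wait) = {s1, s3, s5, s6}
Sat(EX ((valid | wait) -> ~wait)) = {s : some successor in {s1, s3, s5, s6}} = {s0, s5, s6, s7}
s2 ∉ Sat(EX ((valid | wait) -> ~wait)) = {s0, s5, s6, s7}, so the formula does not hold at s2.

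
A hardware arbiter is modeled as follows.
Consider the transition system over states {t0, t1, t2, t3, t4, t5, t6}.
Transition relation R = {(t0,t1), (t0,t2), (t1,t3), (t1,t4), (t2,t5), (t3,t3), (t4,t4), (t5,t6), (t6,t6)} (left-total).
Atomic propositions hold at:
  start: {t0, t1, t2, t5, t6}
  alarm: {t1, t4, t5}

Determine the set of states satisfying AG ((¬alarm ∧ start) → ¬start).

{t1, t3, t4}

Sat(¬alarm) = {t0, t2, t3, t6}
Sat(¬alarm ∧ start) = {t0, t2, t6}
Sat(¬start) = {t3, t4}
Sat((¬alarm ∧ start) → ¬start) = {t1, t3, t4, t5}
AG ((¬alarm ∧ start) → ¬start): greatest fixpoint, start Z0 = {t1, t3, t4, t5}, keep only states in Sat with every successor in Z. Z1 = {t1, t3, t4}; fixed.
Sat(AG ((¬alarm ∧ start) → ¬start)) = {t1, t3, t4}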